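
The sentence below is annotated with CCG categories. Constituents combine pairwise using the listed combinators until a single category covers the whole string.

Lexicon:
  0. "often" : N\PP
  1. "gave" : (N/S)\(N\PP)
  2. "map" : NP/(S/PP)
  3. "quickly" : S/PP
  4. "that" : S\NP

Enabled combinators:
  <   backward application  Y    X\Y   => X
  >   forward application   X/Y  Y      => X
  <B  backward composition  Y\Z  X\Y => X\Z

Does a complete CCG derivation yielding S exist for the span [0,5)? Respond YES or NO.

NO

N\PP (N/S)\(N\PP) NP/(S/PP) S/PP S\NP
CKY chart[0,5] = {N}; S ∉ chart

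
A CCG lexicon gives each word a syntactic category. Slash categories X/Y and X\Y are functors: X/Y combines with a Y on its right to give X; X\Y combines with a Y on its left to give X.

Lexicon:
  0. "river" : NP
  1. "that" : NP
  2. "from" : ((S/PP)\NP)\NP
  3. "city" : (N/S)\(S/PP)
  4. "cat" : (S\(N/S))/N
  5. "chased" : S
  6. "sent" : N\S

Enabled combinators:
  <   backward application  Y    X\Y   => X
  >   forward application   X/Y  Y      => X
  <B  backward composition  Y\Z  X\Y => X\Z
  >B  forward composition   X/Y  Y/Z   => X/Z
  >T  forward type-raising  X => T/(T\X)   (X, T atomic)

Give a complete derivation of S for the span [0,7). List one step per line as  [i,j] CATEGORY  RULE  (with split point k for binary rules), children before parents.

[0,7] S   <
  [0,4] N/S   <
    [0,3] S/PP   <
      [0,1] "river" : NP
      [1,3] (S/PP)\NP   <
        [1,2] "that" : NP
        [2,3] "from" : ((S/PP)\NP)\NP
    [3,4] "city" : (N/S)\(S/PP)
  [4,7] S\(N/S)   >
    [4,5] "cat" : (S\(N/S))/N
    [5,7] N   >
      [5,6] N/(N\S)   >T
        [5,6] "chased" : S
      [6,7] "sent" : N\S

[0,1] NP  lex  "river"
[1,2] NP  lex  "that"
[2,3] ((S/PP)\NP)\NP  lex  "from"
[1,3] (S/PP)\NP  <  k=2
[0,3] S/PP  <  k=1
[3,4] (N/S)\(S/PP)  lex  "city"
[0,4] N/S  <  k=3
[4,5] (S\(N/S))/N  lex  "cat"
[5,6] S  lex  "chased"
[5,6] N/(N\S)  >T
[6,7] N\S  lex  "sent"
[5,7] N  >  k=6
[4,7] S\(N/S)  >  k=5
[0,7] S  <  k=4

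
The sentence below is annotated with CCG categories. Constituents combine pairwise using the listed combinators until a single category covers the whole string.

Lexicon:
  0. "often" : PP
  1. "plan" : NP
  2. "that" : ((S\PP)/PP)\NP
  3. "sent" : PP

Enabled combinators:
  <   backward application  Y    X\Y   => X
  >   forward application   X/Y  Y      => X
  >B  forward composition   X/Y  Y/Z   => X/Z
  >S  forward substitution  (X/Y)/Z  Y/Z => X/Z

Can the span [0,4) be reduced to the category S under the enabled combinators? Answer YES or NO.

[0,4] S   <
  [0,1] "often" : PP
  [1,4] S\PP   >
    [1,3] (S\PP)/PP   <
      [1,2] "plan" : NP
      [2,3] "that" : ((S\PP)/PP)\NP
    [3,4] "sent" : PP

YES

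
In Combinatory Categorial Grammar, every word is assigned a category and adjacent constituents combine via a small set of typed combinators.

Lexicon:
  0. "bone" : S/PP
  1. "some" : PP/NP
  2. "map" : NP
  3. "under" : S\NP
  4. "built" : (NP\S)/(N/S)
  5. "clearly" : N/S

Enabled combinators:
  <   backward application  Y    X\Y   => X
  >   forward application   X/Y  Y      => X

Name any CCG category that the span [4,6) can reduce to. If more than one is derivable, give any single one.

[0,6] S   >
  [0,1] "bone" : S/PP
  [1,6] PP   >
    [1,2] "some" : PP/NP
    [2,6] NP   <
      [2,4] S   <
        [2,3] "map" : NP
        [3,4] "under" : S\NP
      [4,6] NP\S   >
        [4,5] "built" : (NP\S)/(N/S)
        [5,6] "clearly" : N/S

NP\S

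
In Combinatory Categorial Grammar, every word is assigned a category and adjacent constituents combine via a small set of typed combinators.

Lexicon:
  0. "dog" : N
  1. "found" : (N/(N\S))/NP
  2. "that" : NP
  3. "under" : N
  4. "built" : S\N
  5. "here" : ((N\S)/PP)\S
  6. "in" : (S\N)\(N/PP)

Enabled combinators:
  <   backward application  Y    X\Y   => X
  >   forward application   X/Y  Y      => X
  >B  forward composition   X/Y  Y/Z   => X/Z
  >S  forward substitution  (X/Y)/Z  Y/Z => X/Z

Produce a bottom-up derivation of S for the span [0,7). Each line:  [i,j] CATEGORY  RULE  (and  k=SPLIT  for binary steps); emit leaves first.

[0,1] N  lex  "dog"
[1,2] (N/(N\S))/NP  lex  "found"
[2,3] NP  lex  "that"
[1,3] N/(N\S)  >  k=2
[3,4] N  lex  "under"
[4,5] S\N  lex  "built"
[3,5] S  <  k=4
[5,6] ((N\S)/PP)\S  lex  "here"
[3,6] (N\S)/PP  <  k=5
[1,6] N/PP  >B  k=3
[6,7] (S\N)\(N/PP)  lex  "in"
[1,7] S\N  <  k=6
[0,7] S  <  k=1

[0,7] S   <
  [0,1] "dog" : N
  [1,7] S\N   <
    [1,6] N/PP   >B
      [1,3] N/(N\S)   >
        [1,2] "found" : (N/(N\S))/NP
        [2,3] "that" : NP
      [3,6] (N\S)/PP   <
        [3,5] S   <
          [3,4] "under" : N
          [4,5] "built" : S\N
        [5,6] "here" : ((N\S)/PP)\S
    [6,7] "in" : (S\N)\(N/PP)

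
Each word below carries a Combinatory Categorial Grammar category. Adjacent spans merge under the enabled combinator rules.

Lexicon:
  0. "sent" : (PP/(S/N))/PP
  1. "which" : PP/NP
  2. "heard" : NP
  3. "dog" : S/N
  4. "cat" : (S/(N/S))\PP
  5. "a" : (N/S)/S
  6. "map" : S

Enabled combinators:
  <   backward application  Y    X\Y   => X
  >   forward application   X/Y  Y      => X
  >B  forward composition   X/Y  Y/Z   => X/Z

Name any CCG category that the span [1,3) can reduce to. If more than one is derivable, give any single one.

PP

[0,7] S   >
  [0,5] S/(N/S)   <
    [0,4] PP   >
      [0,3] PP/(S/N)   >
        [0,1] "sent" : (PP/(S/N))/PP
        [1,3] PP   >
          [1,2] "which" : PP/NP
          [2,3] "heard" : NP
      [3,4] "dog" : S/N
    [4,5] "cat" : (S/(N/S))\PP
  [5,7] N/S   >
    [5,6] "a" : (N/S)/S
    [6,7] "map" : S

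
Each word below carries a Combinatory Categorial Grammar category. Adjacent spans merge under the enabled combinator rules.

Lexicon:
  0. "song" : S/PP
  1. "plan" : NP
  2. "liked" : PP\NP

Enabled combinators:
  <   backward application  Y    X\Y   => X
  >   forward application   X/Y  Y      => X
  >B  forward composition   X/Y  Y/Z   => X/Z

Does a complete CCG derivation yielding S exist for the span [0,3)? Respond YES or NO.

[0,3] S   >
  [0,1] "song" : S/PP
  [1,3] PP   <
    [1,2] "plan" : NP
    [2,3] "liked" : PP\NP

YES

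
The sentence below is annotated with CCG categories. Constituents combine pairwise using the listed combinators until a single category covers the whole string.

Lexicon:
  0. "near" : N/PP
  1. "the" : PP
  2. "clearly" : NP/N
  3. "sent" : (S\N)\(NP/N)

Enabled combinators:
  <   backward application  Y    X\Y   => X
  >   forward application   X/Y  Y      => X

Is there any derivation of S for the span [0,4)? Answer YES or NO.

YES

[0,4] S   <
  [0,2] N   >
    [0,1] "near" : N/PP
    [1,2] "the" : PP
  [2,4] S\N   <
    [2,3] "clearly" : NP/N
    [3,4] "sent" : (S\N)\(NP/N)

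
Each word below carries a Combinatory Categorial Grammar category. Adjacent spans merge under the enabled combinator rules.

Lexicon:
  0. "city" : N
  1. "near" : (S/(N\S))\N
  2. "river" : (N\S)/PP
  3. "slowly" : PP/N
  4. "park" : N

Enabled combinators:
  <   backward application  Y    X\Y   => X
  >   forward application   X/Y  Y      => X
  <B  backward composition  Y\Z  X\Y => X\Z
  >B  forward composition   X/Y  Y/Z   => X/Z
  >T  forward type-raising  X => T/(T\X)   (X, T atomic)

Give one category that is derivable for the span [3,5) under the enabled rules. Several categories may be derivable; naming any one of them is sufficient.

PP

[0,5] S   >
  [0,2] S/(N\S)   <
    [0,1] "city" : N
    [1,2] "near" : (S/(N\S))\N
  [2,5] N\S   >
    [2,3] "river" : (N\S)/PP
    [3,5] PP   >
      [3,4] "slowly" : PP/N
      [4,5] "park" : N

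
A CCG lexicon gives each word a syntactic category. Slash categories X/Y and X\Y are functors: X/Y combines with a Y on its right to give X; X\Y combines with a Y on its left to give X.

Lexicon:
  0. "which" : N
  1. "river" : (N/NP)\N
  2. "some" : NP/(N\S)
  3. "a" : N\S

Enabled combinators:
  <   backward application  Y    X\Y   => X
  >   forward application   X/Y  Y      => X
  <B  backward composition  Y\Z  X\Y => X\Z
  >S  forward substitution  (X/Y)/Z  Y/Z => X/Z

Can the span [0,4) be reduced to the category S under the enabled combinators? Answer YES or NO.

NO

N (N/NP)\N NP/(N\S) N\S
CKY chart[0,4] = {N}; S ∉ chart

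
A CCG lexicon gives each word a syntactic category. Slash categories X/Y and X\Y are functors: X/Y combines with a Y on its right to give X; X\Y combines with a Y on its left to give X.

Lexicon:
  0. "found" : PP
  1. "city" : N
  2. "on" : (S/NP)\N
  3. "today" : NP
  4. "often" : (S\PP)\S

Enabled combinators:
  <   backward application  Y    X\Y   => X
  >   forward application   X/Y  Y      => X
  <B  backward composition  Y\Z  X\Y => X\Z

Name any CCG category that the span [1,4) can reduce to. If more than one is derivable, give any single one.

[0,5] S   <
  [0,1] "found" : PP
  [1,5] S\PP   <
    [1,4] S   >
      [1,3] S/NP   <
        [1,2] "city" : N
        [2,3] "on" : (S/NP)\N
      [3,4] "today" : NP
    [4,5] "often" : (S\PP)\S

S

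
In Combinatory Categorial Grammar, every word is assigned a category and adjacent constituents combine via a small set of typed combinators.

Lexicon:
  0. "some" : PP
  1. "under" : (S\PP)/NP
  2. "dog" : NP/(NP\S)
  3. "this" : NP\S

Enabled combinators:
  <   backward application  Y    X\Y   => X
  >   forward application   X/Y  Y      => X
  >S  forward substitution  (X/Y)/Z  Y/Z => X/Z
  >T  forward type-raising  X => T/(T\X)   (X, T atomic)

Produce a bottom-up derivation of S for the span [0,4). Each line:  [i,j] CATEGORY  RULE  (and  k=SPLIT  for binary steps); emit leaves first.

[0,1] PP  lex  "some"
[0,1] S/(S\PP)  >T
[1,2] (S\PP)/NP  lex  "under"
[2,3] NP/(NP\S)  lex  "dog"
[3,4] NP\S  lex  "this"
[2,4] NP  >  k=3
[1,4] S\PP  >  k=2
[0,4] S  >  k=1

[0,4] S   >
  [0,1] S/(S\PP)   >T
    [0,1] "some" : PP
  [1,4] S\PP   >
    [1,2] "under" : (S\PP)/NP
    [2,4] NP   >
      [2,3] "dog" : NP/(NP\S)
      [3,4] "this" : NP\S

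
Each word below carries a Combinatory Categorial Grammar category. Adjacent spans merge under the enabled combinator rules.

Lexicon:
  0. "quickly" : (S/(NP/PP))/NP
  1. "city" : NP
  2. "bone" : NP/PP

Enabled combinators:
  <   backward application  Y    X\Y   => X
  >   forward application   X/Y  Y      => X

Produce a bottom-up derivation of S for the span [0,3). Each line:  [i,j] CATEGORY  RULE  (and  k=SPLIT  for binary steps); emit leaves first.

[0,1] (S/(NP/PP))/NP  lex  "quickly"
[1,2] NP  lex  "city"
[0,2] S/(NP/PP)  >  k=1
[2,3] NP/PP  lex  "bone"
[0,3] S  >  k=2

[0,3] S   >
  [0,2] S/(NP/PP)   >
    [0,1] "quickly" : (S/(NP/PP))/NP
    [1,2] "city" : NP
  [2,3] "bone" : NP/PP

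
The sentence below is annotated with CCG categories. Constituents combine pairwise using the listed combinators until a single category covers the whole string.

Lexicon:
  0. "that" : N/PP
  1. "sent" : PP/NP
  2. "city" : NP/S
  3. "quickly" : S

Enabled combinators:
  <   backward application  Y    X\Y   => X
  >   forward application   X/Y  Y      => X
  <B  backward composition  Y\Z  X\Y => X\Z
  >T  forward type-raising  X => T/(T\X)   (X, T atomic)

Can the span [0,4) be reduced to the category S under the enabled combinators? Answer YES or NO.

N/PP PP/NP NP/S S
CKY chart[0,4] = {N, N/(N\N), NP/(NP\N), PP/(PP\N), S/(S\N)}; S ∉ chart

NO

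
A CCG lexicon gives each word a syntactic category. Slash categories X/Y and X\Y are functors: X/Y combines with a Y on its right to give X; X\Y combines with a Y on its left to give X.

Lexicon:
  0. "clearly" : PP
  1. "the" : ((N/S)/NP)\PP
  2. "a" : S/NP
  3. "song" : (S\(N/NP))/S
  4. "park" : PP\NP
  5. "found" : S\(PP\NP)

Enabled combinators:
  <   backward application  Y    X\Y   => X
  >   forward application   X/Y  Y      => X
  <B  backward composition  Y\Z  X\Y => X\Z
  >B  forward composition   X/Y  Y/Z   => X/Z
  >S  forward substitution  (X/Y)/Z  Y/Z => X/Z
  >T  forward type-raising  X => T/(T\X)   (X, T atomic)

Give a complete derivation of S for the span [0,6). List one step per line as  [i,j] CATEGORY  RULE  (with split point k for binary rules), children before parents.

[0,1] PP  lex  "clearly"
[1,2] ((N/S)/NP)\PP  lex  "the"
[0,2] (N/S)/NP  <  k=1
[2,3] S/NP  lex  "a"
[0,3] N/NP  >S  k=2
[3,4] (S\(N/NP))/S  lex  "song"
[4,5] PP\NP  lex  "park"
[5,6] S\(PP\NP)  lex  "found"
[4,6] S  <  k=5
[3,6] S\(N/NP)  >  k=4
[0,6] S  <  k=3

[0,6] S   <
  [0,3] N/NP   >S
    [0,2] (N/S)/NP   <
      [0,1] "clearly" : PP
      [1,2] "the" : ((N/S)/NP)\PP
    [2,3] "a" : S/NP
  [3,6] S\(N/NP)   >
    [3,4] "song" : (S\(N/NP))/S
    [4,6] S   <
      [4,5] "park" : PP\NP
      [5,6] "found" : S\(PP\NP)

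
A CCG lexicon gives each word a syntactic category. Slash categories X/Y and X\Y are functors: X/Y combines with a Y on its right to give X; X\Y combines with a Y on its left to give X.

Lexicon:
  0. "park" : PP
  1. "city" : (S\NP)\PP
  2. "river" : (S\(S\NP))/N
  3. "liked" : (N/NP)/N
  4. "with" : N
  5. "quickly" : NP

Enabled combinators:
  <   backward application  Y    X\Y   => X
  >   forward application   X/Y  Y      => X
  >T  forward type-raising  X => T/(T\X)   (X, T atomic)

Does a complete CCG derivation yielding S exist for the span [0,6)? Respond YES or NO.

[0,6] S   <
  [0,2] S\NP   <
    [0,1] "park" : PP
    [1,2] "city" : (S\NP)\PP
  [2,6] S\(S\NP)   >
    [2,3] "river" : (S\(S\NP))/N
    [3,6] N   >
      [3,5] N/NP   >
        [3,4] "liked" : (N/NP)/N
        [4,5] "with" : N
      [5,6] "quickly" : NP

YES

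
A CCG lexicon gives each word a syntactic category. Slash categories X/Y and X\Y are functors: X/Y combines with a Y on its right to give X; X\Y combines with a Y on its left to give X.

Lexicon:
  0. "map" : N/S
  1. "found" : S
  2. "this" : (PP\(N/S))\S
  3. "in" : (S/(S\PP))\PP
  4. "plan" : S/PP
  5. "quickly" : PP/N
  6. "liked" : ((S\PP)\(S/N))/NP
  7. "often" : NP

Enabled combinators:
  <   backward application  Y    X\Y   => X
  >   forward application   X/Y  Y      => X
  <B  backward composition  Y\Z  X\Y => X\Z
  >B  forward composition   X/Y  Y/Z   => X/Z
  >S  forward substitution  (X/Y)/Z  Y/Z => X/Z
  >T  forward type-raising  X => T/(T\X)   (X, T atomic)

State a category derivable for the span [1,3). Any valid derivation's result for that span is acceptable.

PP\(N/S)

[0,8] S   >
  [0,4] S/(S\PP)   <
    [0,3] PP   <
      [0,1] "map" : N/S
      [1,3] PP\(N/S)   <
        [1,2] "found" : S
        [2,3] "this" : (PP\(N/S))\S
    [3,4] "in" : (S/(S\PP))\PP
  [4,8] S\PP   <
    [4,6] S/N   >B
      [4,5] "plan" : S/PP
      [5,6] "quickly" : PP/N
    [6,8] (S\PP)\(S/N)   >
      [6,7] "liked" : ((S\PP)\(S/N))/NP
      [7,8] "often" : NP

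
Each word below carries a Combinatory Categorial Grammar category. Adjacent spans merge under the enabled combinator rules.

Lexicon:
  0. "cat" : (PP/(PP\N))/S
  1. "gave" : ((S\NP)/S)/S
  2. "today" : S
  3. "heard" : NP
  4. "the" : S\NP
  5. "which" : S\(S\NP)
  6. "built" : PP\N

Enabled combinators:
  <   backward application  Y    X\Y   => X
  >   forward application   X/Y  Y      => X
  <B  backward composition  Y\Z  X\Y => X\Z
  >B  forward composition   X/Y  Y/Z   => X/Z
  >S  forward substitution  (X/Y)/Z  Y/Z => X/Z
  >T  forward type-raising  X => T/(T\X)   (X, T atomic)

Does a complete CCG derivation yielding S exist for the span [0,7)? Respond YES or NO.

NO

(PP/(PP\N))/S ((S\NP)/S)/S S NP S\NP S\(S\NP) PP\N
CKY chart[0,7] = {N/(N\PP), NP/(NP\PP), PP, PP/(PP\PP), S/(S\PP)}; S ∉ chart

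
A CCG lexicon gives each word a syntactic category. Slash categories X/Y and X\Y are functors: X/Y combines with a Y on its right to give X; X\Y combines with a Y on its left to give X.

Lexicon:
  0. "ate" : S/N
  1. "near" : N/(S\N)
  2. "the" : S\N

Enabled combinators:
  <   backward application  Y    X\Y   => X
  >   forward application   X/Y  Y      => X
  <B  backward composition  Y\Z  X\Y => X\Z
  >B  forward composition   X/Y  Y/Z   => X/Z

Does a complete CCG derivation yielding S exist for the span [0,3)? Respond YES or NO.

YES

[0,3] S   >
  [0,1] "ate" : S/N
  [1,3] N   >
    [1,2] "near" : N/(S\N)
    [2,3] "the" : S\N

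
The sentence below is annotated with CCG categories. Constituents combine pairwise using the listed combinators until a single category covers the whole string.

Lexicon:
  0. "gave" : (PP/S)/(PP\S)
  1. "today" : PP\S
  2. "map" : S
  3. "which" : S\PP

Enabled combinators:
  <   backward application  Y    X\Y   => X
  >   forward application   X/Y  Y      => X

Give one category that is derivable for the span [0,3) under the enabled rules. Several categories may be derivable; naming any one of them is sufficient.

PP

[0,4] S   <
  [0,3] PP   >
    [0,2] PP/S   >
      [0,1] "gave" : (PP/S)/(PP\S)
      [1,2] "today" : PP\S
    [2,3] "map" : S
  [3,4] "which" : S\PP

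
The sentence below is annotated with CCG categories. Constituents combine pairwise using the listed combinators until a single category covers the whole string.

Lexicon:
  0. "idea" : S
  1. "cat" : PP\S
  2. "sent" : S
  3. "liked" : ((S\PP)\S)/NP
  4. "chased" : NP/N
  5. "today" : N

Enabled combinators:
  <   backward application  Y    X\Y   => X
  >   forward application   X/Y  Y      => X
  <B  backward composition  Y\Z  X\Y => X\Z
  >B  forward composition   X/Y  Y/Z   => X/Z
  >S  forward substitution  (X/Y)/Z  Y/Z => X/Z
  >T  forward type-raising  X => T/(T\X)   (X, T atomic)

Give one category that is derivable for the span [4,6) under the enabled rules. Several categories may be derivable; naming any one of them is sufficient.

[0,6] S   <
  [0,2] PP   >
    [0,1] PP/(PP\S)   >T
      [0,1] "idea" : S
    [1,2] "cat" : PP\S
  [2,6] S\PP   <
    [2,3] "sent" : S
    [3,6] (S\PP)\S   >
      [3,4] "liked" : ((S\PP)\S)/NP
      [4,6] NP   >
        [4,5] "chased" : NP/N
        [5,6] "today" : N

NP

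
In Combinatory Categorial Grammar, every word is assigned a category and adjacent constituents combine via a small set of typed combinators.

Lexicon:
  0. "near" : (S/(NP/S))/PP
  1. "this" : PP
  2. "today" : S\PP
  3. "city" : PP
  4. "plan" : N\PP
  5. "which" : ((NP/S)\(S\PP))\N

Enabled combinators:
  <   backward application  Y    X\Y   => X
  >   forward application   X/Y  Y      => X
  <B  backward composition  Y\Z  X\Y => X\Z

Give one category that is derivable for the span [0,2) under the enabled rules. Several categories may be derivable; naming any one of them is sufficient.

[0,6] S   >
  [0,2] S/(NP/S)   >
    [0,1] "near" : (S/(NP/S))/PP
    [1,2] "this" : PP
  [2,6] NP/S   <
    [2,3] "today" : S\PP
    [3,6] (NP/S)\(S\PP)   <
      [3,5] N   <
        [3,4] "city" : PP
        [4,5] "plan" : N\PP
      [5,6] "which" : ((NP/S)\(S\PP))\N

S/(NP/S)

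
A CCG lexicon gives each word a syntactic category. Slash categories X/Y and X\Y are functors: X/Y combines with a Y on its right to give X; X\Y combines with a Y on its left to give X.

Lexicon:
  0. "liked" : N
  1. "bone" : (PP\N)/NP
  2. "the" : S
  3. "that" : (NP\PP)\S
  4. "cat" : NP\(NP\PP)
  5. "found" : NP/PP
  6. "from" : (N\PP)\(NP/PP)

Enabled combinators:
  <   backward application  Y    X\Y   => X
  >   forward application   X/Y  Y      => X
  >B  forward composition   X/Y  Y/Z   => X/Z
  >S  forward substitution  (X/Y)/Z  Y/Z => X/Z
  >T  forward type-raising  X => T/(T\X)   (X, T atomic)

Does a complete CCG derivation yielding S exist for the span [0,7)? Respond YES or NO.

NO

N (PP\N)/NP S (NP\PP)\S NP\(NP\PP) NP/PP (N\PP)\(NP/PP)
CKY chart[0,7] = {N, N/(N\N), NP/(NP\N), PP/(PP\N), S/(S\N)}; S ∉ chart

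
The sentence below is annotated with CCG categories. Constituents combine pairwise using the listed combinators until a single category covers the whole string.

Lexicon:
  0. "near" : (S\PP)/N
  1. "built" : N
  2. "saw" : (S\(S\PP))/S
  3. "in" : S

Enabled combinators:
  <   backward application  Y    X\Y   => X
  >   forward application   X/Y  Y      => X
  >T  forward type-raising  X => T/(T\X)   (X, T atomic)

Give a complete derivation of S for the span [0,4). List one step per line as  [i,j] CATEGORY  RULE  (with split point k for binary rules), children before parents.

[0,1] (S\PP)/N  lex  "near"
[1,2] N  lex  "built"
[0,2] S\PP  >  k=1
[2,3] (S\(S\PP))/S  lex  "saw"
[3,4] S  lex  "in"
[2,4] S\(S\PP)  >  k=3
[0,4] S  <  k=2

[0,4] S   <
  [0,2] S\PP   >
    [0,1] "near" : (S\PP)/N
    [1,2] "built" : N
  [2,4] S\(S\PP)   >
    [2,3] "saw" : (S\(S\PP))/S
    [3,4] "in" : S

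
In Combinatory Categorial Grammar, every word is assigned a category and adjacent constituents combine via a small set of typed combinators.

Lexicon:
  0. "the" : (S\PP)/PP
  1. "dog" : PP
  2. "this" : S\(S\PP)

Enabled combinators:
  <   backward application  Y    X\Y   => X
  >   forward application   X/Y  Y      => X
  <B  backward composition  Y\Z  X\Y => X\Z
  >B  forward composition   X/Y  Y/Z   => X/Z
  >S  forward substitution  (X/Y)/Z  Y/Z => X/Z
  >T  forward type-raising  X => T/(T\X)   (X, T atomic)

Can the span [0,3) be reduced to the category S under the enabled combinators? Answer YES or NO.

YES

[0,3] S   <
  [0,2] S\PP   >
    [0,1] "the" : (S\PP)/PP
    [1,2] "dog" : PP
  [2,3] "this" : S\(S\PP)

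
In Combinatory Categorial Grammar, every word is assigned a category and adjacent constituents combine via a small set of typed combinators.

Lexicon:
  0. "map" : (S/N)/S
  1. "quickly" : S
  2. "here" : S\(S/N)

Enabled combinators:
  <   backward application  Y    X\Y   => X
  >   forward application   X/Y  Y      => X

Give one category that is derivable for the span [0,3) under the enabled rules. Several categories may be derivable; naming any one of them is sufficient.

[0,3] S   <
  [0,2] S/N   >
    [0,1] "map" : (S/N)/S
    [1,2] "quickly" : S
  [2,3] "here" : S\(S/N)

S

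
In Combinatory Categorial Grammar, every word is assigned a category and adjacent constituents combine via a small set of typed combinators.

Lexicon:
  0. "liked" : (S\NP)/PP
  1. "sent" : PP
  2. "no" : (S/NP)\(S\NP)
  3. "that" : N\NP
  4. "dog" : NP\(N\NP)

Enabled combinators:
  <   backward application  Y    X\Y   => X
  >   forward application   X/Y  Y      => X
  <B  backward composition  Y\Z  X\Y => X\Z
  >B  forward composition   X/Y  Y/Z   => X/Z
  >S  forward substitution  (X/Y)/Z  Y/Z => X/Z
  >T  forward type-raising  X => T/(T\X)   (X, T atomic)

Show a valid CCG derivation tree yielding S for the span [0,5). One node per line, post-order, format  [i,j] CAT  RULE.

[0,1] (S\NP)/PP  lex  "liked"
[1,2] PP  lex  "sent"
[0,2] S\NP  >  k=1
[2,3] (S/NP)\(S\NP)  lex  "no"
[0,3] S/NP  <  k=2
[3,4] N\NP  lex  "that"
[4,5] NP\(N\NP)  lex  "dog"
[3,5] NP  <  k=4
[0,5] S  >  k=3

[0,5] S   >
  [0,3] S/NP   <
    [0,2] S\NP   >
      [0,1] "liked" : (S\NP)/PP
      [1,2] "sent" : PP
    [2,3] "no" : (S/NP)\(S\NP)
  [3,5] NP   <
    [3,4] "that" : N\NP
    [4,5] "dog" : NP\(N\NP)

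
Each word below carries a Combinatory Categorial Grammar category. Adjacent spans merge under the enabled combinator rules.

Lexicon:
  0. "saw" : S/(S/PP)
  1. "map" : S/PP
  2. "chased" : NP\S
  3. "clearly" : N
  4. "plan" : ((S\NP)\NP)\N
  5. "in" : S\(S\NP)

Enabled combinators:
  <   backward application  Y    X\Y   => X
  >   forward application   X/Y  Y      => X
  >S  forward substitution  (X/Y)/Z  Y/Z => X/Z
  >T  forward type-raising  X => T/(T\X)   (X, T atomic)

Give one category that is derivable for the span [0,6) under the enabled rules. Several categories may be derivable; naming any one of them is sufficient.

[0,6] S   <
  [0,5] S\NP   <
    [0,3] NP   <
      [0,2] S   >
        [0,1] "saw" : S/(S/PP)
        [1,2] "map" : S/PP
      [2,3] "chased" : NP\S
    [3,5] (S\NP)\NP   <
      [3,4] "clearly" : N
      [4,5] "plan" : ((S\NP)\NP)\N
  [5,6] "in" : S\(S\NP)

S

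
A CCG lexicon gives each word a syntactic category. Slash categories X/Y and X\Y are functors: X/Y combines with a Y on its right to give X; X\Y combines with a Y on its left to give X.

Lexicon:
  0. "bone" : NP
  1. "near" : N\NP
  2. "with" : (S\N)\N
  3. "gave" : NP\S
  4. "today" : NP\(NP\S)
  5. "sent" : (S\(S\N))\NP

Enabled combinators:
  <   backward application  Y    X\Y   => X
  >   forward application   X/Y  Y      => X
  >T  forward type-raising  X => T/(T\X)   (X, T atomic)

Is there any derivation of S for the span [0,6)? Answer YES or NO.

YES

[0,6] S   <
  [0,3] S\N   <
    [0,2] N   >
      [0,1] N/(N\NP)   >T
        [0,1] "bone" : NP
      [1,2] "near" : N\NP
    [2,3] "with" : (S\N)\N
  [3,6] S\(S\N)   <
    [3,5] NP   <
      [3,4] "gave" : NP\S
      [4,5] "today" : NP\(NP\S)
    [5,6] "sent" : (S\(S\N))\NP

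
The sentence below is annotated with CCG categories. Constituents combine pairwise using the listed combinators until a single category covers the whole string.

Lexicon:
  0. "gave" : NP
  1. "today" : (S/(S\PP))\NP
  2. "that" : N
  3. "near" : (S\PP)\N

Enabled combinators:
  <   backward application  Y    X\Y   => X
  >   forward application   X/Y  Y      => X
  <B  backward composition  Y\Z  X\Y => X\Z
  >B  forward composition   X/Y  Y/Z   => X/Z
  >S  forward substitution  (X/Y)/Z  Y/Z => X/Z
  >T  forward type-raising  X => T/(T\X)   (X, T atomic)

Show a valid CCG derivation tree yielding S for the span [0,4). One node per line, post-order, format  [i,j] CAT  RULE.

[0,4] S   >
  [0,2] S/(S\PP)   <
    [0,1] "gave" : NP
    [1,2] "today" : (S/(S\PP))\NP
  [2,4] S\PP   <
    [2,3] "that" : N
    [3,4] "near" : (S\PP)\N

[0,1] NP  lex  "gave"
[1,2] (S/(S\PP))\NP  lex  "today"
[0,2] S/(S\PP)  <  k=1
[2,3] N  lex  "that"
[3,4] (S\PP)\N  lex  "near"
[2,4] S\PP  <  k=3
[0,4] S  >  k=2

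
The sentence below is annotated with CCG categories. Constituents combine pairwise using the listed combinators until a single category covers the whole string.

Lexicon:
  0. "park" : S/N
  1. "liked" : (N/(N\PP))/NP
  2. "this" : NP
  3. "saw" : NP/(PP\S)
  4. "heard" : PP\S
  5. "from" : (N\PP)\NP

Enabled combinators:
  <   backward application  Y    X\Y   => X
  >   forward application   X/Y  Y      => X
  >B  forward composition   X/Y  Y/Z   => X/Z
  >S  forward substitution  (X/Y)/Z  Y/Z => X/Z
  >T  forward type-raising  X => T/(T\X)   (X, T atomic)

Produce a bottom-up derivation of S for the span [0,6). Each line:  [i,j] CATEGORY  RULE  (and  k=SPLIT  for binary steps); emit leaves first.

[0,6] S   >
  [0,1] "park" : S/N
  [1,6] N   >
    [1,3] N/(N\PP)   >
      [1,2] "liked" : (N/(N\PP))/NP
      [2,3] "this" : NP
    [3,6] N\PP   <
      [3,5] NP   >
        [3,4] "saw" : NP/(PP\S)
        [4,5] "heard" : PP\S
      [5,6] "from" : (N\PP)\NP

[0,1] S/N  lex  "park"
[1,2] (N/(N\PP))/NP  lex  "liked"
[2,3] NP  lex  "this"
[1,3] N/(N\PP)  >  k=2
[3,4] NP/(PP\S)  lex  "saw"
[4,5] PP\S  lex  "heard"
[3,5] NP  >  k=4
[5,6] (N\PP)\NP  lex  "from"
[3,6] N\PP  <  k=5
[1,6] N  >  k=3
[0,6] S  >  k=1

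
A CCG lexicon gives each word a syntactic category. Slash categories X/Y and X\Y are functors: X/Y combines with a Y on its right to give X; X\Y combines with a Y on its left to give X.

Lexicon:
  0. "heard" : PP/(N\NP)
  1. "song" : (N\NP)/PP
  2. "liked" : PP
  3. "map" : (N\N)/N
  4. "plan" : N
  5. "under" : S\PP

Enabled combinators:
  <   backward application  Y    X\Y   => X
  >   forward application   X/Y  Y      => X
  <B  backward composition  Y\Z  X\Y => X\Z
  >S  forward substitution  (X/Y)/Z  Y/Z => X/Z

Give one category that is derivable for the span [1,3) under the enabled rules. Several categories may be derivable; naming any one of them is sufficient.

N\NP

[0,6] S   <
  [0,5] PP   >
    [0,1] "heard" : PP/(N\NP)
    [1,5] N\NP   <B
      [1,3] N\NP   >
        [1,2] "song" : (N\NP)/PP
        [2,3] "liked" : PP
      [3,5] N\N   >
        [3,4] "map" : (N\N)/N
        [4,5] "plan" : N
  [5,6] "under" : S\PP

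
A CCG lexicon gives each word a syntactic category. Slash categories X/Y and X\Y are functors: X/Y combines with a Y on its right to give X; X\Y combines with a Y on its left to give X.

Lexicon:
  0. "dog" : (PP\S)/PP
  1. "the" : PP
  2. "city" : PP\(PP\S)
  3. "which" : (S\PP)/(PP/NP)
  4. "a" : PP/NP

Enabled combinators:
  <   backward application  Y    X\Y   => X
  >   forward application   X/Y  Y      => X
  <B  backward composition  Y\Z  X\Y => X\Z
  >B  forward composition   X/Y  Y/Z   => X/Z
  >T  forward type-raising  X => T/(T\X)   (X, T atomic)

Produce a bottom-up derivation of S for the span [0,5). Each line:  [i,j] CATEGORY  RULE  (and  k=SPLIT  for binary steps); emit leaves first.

[0,1] (PP\S)/PP  lex  "dog"
[1,2] PP  lex  "the"
[0,2] PP\S  >  k=1
[2,3] PP\(PP\S)  lex  "city"
[0,3] PP  <  k=2
[3,4] (S\PP)/(PP/NP)  lex  "which"
[4,5] PP/NP  lex  "a"
[3,5] S\PP  >  k=4
[0,5] S  <  k=3

[0,5] S   <
  [0,3] PP   <
    [0,2] PP\S   >
      [0,1] "dog" : (PP\S)/PP
      [1,2] "the" : PP
    [2,3] "city" : PP\(PP\S)
  [3,5] S\PP   >
    [3,4] "which" : (S\PP)/(PP/NP)
    [4,5] "a" : PP/NP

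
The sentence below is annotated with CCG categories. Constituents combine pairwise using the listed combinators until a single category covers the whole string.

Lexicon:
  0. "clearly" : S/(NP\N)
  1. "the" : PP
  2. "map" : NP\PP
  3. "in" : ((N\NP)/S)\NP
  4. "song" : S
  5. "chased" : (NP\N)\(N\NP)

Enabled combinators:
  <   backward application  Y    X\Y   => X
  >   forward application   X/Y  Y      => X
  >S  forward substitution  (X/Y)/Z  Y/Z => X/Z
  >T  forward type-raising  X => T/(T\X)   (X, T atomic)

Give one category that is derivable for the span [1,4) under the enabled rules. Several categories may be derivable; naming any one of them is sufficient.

[0,6] S   >
  [0,1] "clearly" : S/(NP\N)
  [1,6] NP\N   <
    [1,5] N\NP   >
      [1,4] (N\NP)/S   <
        [1,3] NP   >
          [1,2] NP/(NP\PP)   >T
            [1,2] "the" : PP
          [2,3] "map" : NP\PP
        [3,4] "in" : ((N\NP)/S)\NP
      [4,5] "song" : S
    [5,6] "chased" : (NP\N)\(N\NP)

(N\NP)/S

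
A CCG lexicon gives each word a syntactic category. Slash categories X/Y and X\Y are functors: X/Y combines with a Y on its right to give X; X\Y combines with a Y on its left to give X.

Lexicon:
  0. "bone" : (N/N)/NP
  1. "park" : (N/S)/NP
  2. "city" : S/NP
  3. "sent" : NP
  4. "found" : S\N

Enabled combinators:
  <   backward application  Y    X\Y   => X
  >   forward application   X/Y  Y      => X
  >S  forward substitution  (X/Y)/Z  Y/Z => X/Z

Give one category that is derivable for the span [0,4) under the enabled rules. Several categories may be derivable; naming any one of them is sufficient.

N

[0,5] S   <
  [0,4] N   >
    [0,3] N/NP   >S
      [0,1] "bone" : (N/N)/NP
      [1,3] N/NP   >S
        [1,2] "park" : (N/S)/NP
        [2,3] "city" : S/NP
    [3,4] "sent" : NP
  [4,5] "found" : S\N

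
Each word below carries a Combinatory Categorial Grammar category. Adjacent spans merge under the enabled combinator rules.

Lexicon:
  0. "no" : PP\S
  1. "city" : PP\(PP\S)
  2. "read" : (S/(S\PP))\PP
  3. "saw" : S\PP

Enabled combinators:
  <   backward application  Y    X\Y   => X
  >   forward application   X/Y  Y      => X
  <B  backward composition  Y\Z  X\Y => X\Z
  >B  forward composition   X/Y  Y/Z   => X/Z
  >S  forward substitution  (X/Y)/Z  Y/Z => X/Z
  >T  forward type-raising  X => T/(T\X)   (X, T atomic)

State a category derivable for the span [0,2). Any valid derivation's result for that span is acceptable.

PP

[0,4] S   >
  [0,3] S/(S\PP)   <
    [0,2] PP   <
      [0,1] "no" : PP\S
      [1,2] "city" : PP\(PP\S)
    [2,3] "read" : (S/(S\PP))\PP
  [3,4] "saw" : S\PP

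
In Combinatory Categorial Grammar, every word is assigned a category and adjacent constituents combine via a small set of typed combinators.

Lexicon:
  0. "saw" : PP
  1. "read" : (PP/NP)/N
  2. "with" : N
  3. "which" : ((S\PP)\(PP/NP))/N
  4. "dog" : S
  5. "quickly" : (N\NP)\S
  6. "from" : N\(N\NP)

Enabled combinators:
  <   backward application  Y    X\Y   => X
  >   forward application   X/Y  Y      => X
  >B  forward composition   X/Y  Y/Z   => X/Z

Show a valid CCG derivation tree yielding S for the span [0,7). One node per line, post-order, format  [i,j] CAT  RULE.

[0,1] PP  lex  "saw"
[1,2] (PP/NP)/N  lex  "read"
[2,3] N  lex  "with"
[1,3] PP/NP  >  k=2
[3,4] ((S\PP)\(PP/NP))/N  lex  "which"
[4,5] S  lex  "dog"
[5,6] (N\NP)\S  lex  "quickly"
[4,6] N\NP  <  k=5
[6,7] N\(N\NP)  lex  "from"
[4,7] N  <  k=6
[3,7] (S\PP)\(PP/NP)  >  k=4
[1,7] S\PP  <  k=3
[0,7] S  <  k=1

[0,7] S   <
  [0,1] "saw" : PP
  [1,7] S\PP   <
    [1,3] PP/NP   >
      [1,2] "read" : (PP/NP)/N
      [2,3] "with" : N
    [3,7] (S\PP)\(PP/NP)   >
      [3,4] "which" : ((S\PP)\(PP/NP))/N
      [4,7] N   <
        [4,6] N\NP   <
          [4,5] "dog" : S
          [5,6] "quickly" : (N\NP)\S
        [6,7] "from" : N\(N\NP)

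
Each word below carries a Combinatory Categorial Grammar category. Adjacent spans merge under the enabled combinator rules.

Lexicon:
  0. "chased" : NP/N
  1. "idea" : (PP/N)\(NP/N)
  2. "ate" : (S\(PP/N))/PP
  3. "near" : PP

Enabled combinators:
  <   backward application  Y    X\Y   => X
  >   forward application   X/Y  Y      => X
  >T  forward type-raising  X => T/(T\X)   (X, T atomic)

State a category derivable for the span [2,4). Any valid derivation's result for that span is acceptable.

S\(PP/N)

[0,4] S   <
  [0,2] PP/N   <
    [0,1] "chased" : NP/N
    [1,2] "idea" : (PP/N)\(NP/N)
  [2,4] S\(PP/N)   >
    [2,3] "ate" : (S\(PP/N))/PP
    [3,4] "near" : PP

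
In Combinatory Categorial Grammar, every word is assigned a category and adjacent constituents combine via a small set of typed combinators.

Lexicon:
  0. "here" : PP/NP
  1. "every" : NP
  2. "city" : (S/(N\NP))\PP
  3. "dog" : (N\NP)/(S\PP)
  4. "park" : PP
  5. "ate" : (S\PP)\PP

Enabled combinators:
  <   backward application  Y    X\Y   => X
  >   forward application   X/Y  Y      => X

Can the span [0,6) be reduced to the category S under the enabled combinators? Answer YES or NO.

YES

[0,6] S   >
  [0,3] S/(N\NP)   <
    [0,2] PP   >
      [0,1] "here" : PP/NP
      [1,2] "every" : NP
    [2,3] "city" : (S/(N\NP))\PP
  [3,6] N\NP   >
    [3,4] "dog" : (N\NP)/(S\PP)
    [4,6] S\PP   <
      [4,5] "park" : PP
      [5,6] "ate" : (S\PP)\PP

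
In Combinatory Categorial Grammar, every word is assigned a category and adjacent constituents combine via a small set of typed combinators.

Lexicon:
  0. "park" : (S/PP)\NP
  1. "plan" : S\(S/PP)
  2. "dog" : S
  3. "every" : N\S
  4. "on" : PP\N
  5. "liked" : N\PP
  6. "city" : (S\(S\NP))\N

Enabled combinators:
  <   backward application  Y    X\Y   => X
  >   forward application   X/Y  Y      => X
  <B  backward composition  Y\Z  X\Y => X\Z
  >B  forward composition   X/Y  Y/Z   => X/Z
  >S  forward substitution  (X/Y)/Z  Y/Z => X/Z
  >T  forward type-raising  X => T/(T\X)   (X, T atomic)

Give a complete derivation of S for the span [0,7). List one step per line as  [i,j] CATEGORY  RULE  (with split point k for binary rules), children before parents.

[0,7] S   <
  [0,2] S\NP   <B
    [0,1] "park" : (S/PP)\NP
    [1,2] "plan" : S\(S/PP)
  [2,7] S\(S\NP)   <
    [2,6] N   <
      [2,5] PP   <
        [2,4] N   <
          [2,3] "dog" : S
          [3,4] "every" : N\S
        [4,5] "on" : PP\N
      [5,6] "liked" : N\PP
    [6,7] "city" : (S\(S\NP))\N

[0,1] (S/PP)\NP  lex  "park"
[1,2] S\(S/PP)  lex  "plan"
[0,2] S\NP  <B  k=1
[2,3] S  lex  "dog"
[3,4] N\S  lex  "every"
[2,4] N  <  k=3
[4,5] PP\N  lex  "on"
[2,5] PP  <  k=4
[5,6] N\PP  lex  "liked"
[2,6] N  <  k=5
[6,7] (S\(S\NP))\N  lex  "city"
[2,7] S\(S\NP)  <  k=6
[0,7] S  <  k=2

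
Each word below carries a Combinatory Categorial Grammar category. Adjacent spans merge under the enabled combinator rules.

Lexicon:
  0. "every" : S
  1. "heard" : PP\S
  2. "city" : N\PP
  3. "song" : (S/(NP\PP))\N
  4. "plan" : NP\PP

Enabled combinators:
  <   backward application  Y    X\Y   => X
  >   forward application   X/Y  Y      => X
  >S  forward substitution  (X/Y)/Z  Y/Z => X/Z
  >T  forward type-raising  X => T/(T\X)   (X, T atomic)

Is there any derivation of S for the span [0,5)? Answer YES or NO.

[0,5] S   >
  [0,4] S/(NP\PP)   <
    [0,3] N   <
      [0,2] PP   <
        [0,1] "every" : S
        [1,2] "heard" : PP\S
      [2,3] "city" : N\PP
    [3,4] "song" : (S/(NP\PP))\N
  [4,5] "plan" : NP\PP

YES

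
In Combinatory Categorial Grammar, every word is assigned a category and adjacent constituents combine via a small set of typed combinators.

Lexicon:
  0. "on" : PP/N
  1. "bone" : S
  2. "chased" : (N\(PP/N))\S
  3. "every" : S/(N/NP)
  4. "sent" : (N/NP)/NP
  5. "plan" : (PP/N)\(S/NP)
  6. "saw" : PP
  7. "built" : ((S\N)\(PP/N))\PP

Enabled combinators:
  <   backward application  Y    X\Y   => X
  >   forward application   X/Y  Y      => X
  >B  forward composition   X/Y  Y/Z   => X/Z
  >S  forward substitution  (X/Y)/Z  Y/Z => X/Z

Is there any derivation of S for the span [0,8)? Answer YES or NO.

YES

[0,8] S   <
  [0,3] N   <
    [0,1] "on" : PP/N
    [1,3] N\(PP/N)   <
      [1,2] "bone" : S
      [2,3] "chased" : (N\(PP/N))\S
  [3,8] S\N   <
    [3,6] PP/N   <
      [3,5] S/NP   >B
        [3,4] "every" : S/(N/NP)
        [4,5] "sent" : (N/NP)/NP
      [5,6] "plan" : (PP/N)\(S/NP)
    [6,8] (S\N)\(PP/N)   <
      [6,7] "saw" : PP
      [7,8] "built" : ((S\N)\(PP/N))\PP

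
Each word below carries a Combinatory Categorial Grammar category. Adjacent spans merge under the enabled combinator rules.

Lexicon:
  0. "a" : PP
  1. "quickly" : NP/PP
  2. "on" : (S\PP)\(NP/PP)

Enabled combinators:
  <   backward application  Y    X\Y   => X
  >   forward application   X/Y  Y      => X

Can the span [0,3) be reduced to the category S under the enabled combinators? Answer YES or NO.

YES

[0,3] S   <
  [0,1] "a" : PP
  [1,3] S\PP   <
    [1,2] "quickly" : NP/PP
    [2,3] "on" : (S\PP)\(NP/PP)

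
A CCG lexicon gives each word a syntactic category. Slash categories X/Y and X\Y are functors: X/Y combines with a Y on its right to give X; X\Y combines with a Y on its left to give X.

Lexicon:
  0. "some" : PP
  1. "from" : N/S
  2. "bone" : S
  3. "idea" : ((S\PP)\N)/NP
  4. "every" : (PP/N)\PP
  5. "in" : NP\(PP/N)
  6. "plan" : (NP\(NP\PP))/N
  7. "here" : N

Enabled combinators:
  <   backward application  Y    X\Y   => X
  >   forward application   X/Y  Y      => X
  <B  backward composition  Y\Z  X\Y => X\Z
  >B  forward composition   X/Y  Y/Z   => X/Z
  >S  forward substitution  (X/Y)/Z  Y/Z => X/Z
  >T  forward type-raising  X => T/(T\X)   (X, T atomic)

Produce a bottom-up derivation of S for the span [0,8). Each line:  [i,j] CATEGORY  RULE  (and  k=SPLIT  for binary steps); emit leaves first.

[0,8] S   >
  [0,1] S/(S\PP)   >T
    [0,1] "some" : PP
  [1,8] S\PP   <
    [1,3] N   >
      [1,2] "from" : N/S
      [2,3] "bone" : S
    [3,8] (S\PP)\N   >
      [3,4] "idea" : ((S\PP)\N)/NP
      [4,8] NP   <
        [4,6] NP\PP   <B
          [4,5] "every" : (PP/N)\PP
          [5,6] "in" : NP\(PP/N)
        [6,8] NP\(NP\PP)   >
          [6,7] "plan" : (NP\(NP\PP))/N
          [7,8] "here" : N

[0,1] PP  lex  "some"
[0,1] S/(S\PP)  >T
[1,2] N/S  lex  "from"
[2,3] S  lex  "bone"
[1,3] N  >  k=2
[3,4] ((S\PP)\N)/NP  lex  "idea"
[4,5] (PP/N)\PP  lex  "every"
[5,6] NP\(PP/N)  lex  "in"
[4,6] NP\PP  <B  k=5
[6,7] (NP\(NP\PP))/N  lex  "plan"
[7,8] N  lex  "here"
[6,8] NP\(NP\PP)  >  k=7
[4,8] NP  <  k=6
[3,8] (S\PP)\N  >  k=4
[1,8] S\PP  <  k=3
[0,8] S  >  k=1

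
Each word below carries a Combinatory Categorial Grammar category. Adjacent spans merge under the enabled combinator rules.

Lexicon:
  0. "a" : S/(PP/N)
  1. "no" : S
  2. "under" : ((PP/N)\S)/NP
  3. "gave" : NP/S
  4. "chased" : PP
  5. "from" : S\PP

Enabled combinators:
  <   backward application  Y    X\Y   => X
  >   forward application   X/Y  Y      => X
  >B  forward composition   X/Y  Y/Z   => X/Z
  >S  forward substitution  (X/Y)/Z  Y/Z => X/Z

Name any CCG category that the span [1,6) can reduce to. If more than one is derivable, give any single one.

PP/N

[0,6] S   >
  [0,1] "a" : S/(PP/N)
  [1,6] PP/N   <
    [1,2] "no" : S
    [2,6] (PP/N)\S   >
      [2,3] "under" : ((PP/N)\S)/NP
      [3,6] NP   >
        [3,4] "gave" : NP/S
        [4,6] S   <
          [4,5] "chased" : PP
          [5,6] "from" : S\PP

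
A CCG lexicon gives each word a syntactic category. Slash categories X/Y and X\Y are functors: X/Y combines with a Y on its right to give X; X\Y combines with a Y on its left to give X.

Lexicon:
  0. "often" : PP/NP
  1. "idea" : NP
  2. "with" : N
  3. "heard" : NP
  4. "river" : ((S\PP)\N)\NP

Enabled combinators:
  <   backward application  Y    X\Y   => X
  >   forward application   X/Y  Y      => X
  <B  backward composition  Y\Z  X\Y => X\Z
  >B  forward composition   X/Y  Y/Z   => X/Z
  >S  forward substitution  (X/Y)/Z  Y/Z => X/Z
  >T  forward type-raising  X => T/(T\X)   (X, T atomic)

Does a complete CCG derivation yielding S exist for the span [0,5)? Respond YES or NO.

[0,5] S   <
  [0,2] PP   >
    [0,1] "often" : PP/NP
    [1,2] "idea" : NP
  [2,5] S\PP   <
    [2,3] "with" : N
    [3,5] (S\PP)\N   <
      [3,4] "heard" : NP
      [4,5] "river" : ((S\PP)\N)\NP

YES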